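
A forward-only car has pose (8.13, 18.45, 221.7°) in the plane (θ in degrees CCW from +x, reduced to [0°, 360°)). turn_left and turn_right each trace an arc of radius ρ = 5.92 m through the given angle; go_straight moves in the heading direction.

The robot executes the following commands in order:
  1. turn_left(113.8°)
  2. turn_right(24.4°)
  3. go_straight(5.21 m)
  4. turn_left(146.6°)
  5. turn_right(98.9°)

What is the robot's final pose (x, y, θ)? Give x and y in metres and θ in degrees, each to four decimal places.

set_pose: (x, y, θ) = (8.1300, 18.4500, 221.7000°), ρ = 5.92
turn_left(113.8°): centre at ρ to the left, rotate +113.8° → (9.6132, 8.6429, 335.5000°)
turn_right(24.4°): centre at ρ to the right, rotate −24.4° → (11.6193, 7.1476, 311.1000°)
go_straight(5.21): x += 5.21·cos θ, y += 5.21·sin θ → (15.0442, 3.2216, 311.1000°)
turn_left(146.6°): centre at ρ to the left, rotate +146.6° → (25.3719, 7.9064, 457.7000° ≡ 97.7000°)
turn_right(98.9°): centre at ρ to the right, rotate −98.9° → (31.3625, 14.6183, -1.2000° ≡ 358.8000°)

(31.3625, 14.6183, 358.8000°)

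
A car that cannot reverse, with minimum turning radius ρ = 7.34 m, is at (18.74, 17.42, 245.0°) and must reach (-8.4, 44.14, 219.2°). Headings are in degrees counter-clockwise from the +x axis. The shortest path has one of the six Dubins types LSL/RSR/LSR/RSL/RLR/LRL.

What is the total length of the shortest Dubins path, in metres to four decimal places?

54.3753 m

Let ψ = atan2(Δy, Δx) = atan2(26.72, -27.14) = 135.4468° be the start→goal bearing.
Normalize: d = |goal − start| / ρ = 38.085929/7.34 = 5.188819, α = (θ_start − ψ) mod 360° = 109.5532° = 1.912064 rad, β = (θ_goal − ψ) mod 360° = 83.7532° = 1.461769 rad.
Common terms: sin α = 0.942331, cos α = -0.334682, sin β = 0.994062, cos β = 0.108811, cos(α−β) = 0.900319, d² = 26.923839. Work in radians in the unit-radius frame; every candidate has L = ρ·(t + p + q).
LSL: p² = 2 + d² − 2cos(α−β) + 2d(sin α − sin β) = 26.586352; p = √p² = 5.156195; φ = atan2(cos β − cos α, d + sin α − sin β) = 0.086118 rad; t = (φ − α) mod 2π = 4.457239 rad, q = (β − φ) mod 2π = 1.375651 rad → L = 7.34·(4.457239 + 5.156195 + 1.375651) = 7.34·10.989086 = 80.659890 m
RSR: p² = 2 + d² − 2cos(α−β) + 2d(sin β − sin α) = 27.660052; p = √p² = 5.259282; φ = atan2(cos α − cos β, d − sin α + sin β) = -0.084426 rad; t = (α − φ) mod 2π = 1.996490 rad, q = (φ − β) mod 2π = 4.736990 rad → L = 7.34·(1.996490 + 5.259282 + 4.736990) = 7.34·11.992763 = 88.026878 m
LSR: p² = d² − 2 + 2cos(α−β) + 2d(sin α + sin β) = 46.819666; p = √p² = 6.842490; φ = atan2(−cos α − cos β, d + sin α + sin β) − atan2(−2, p) = 0.316059 rad; t = (φ − α) mod 2π = 4.687180 rad, q = (φ − β) mod 2π = 5.137475 rad → L = 7.34·(4.687180 + 6.842490 + 5.137475) = 7.34·16.667145 = 122.336846 m
RSL: p² = d² − 2 + 2cos(α−β) − 2d(sin α + sin β) = 6.629287; p = √p² = 2.574740; φ = atan2(cos α + cos β, d − sin α − sin β) − atan2(2, p) = -0.729755 rad; t = (α − φ) mod 2π = 2.641820 rad, q = (β − φ) mod 2π = 2.191525 rad → L = 7.34·(2.641820 + 2.574740 + 2.191525) = 7.34·7.408084 = 54.375340 m
RLR: c = (6 − d² + 2cos(α−β) + 2d(sin α − sin β))/8 = -2.457506, |c| > 1 → infeasible
LRL: c = (6 − d² + 2cos(α−β) − 2d(sin α − sin β))/8 = -2.323294, |c| > 1 → infeasible
Shortest: RSL with L = 54.375340 m ≈ 54.3753 m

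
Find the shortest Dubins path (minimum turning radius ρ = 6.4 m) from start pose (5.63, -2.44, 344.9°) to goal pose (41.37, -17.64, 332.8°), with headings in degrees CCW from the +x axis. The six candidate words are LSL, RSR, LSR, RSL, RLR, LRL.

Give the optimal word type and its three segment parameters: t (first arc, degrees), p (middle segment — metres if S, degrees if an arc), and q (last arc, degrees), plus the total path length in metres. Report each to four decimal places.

Let ψ = atan2(Δy, Δx) = atan2(-15.20, 35.74) = -23.0397° be the start→goal bearing.
Normalize: d = |goal − start| / ρ = 38.837966/6.4 = 6.068432, α = (θ_start − ψ) mod 360° = 7.9397° = 0.138575 rad, β = (θ_goal − ψ) mod 360° = 355.8397° = 6.210575 rad.
Common terms: sin α = 0.138132, cos α = 0.990414, sin β = -0.072546, cos β = 0.997365, cos(α−β) = 0.977783, d² = 36.825869. Work in radians in the unit-radius frame; every candidate has L = ρ·(t + p + q).
LSL: p² = 2 + d² − 2cos(α−β) + 2d(sin α − sin β) = 39.427273; p = √p² = 6.279114; φ = atan2(cos β − cos α, d + sin α − sin β) = 0.001107 rad; t = (φ − α) mod 2π = 6.145718 rad, q = (β − φ) mod 2π = 6.209468 rad → L = 6.4·(6.145718 + 6.279114 + 6.209468) = 6.4·18.634300 = 119.259519 m
RSR: p² = 2 + d² − 2cos(α−β) + 2d(sin β − sin α) = 34.313333; p = √p² = 5.857758; φ = atan2(cos α − cos β, d − sin α + sin β) = -0.001187 rad; t = (α − φ) mod 2π = 0.139761 rad, q = (φ − β) mod 2π = 0.071423 rad → L = 6.4·(0.139761 + 5.857758 + 0.071423) = 6.4·6.068943 = 38.841236 m
LSR: p² = d² − 2 + 2cos(α−β) + 2d(sin α + sin β) = 37.577436; p = √p² = 6.130044; φ = atan2(−cos α − cos β, d + sin α + sin β) − atan2(−2, p) = 0.001993 rad; t = (φ − α) mod 2π = 6.146604 rad, q = (φ − β) mod 2π = 0.074603 rad → L = 6.4·(6.146604 + 6.130044 + 0.074603) = 6.4·12.351250 = 79.048002 m
RSL: p² = d² − 2 + 2cos(α−β) − 2d(sin α + sin β) = 35.985435; p = √p² = 5.998786; φ = atan2(cos α + cos β, d − sin α − sin β) − atan2(2, p) = -0.002037 rad; t = (α − φ) mod 2π = 0.140611 rad, q = (β − φ) mod 2π = 6.212612 rad → L = 6.4·(0.140611 + 5.998786 + 6.212612) = 6.4·12.352009 = 79.052859 m
RLR: c = (6 − d² + 2cos(α−β) + 2d(sin α − sin β))/8 = -3.289167, |c| > 1 → infeasible
LRL: c = (6 − d² + 2cos(α−β) − 2d(sin α − sin β))/8 = -3.928409, |c| > 1 → infeasible
Shortest: RSR with L = 38.841236 m ≈ 38.8412 m
Convert RSR to answer units (arcs ×180/π): t = 0.139761·180/π = 8.0077°, p = ρ·p = 6.4·5.857758 = 37.4897 m, q = 0.071423·180/π = 4.0923°, L = 38.8412 m.

RSR: t = 8.0077°, p = 37.4897 m, q = 4.0923°, L = 38.8412 m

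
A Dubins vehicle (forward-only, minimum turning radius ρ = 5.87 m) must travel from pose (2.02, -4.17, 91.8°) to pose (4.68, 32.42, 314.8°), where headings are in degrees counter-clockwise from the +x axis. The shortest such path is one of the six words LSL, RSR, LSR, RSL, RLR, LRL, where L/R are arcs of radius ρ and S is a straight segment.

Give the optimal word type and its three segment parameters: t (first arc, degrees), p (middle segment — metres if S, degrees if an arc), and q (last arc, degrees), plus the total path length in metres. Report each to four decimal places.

LSR: t = 11.4752°, p = 30.7644 m, q = 148.4752°, L = 47.1515 m

Let ψ = atan2(Δy, Δx) = atan2(36.59, 2.66) = 85.8421° be the start→goal bearing.
Normalize: d = |goal − start| / ρ = 36.686560/5.87 = 6.249840, α = (θ_start − ψ) mod 360° = 5.9579° = 0.103986 rad, β = (θ_goal − ψ) mod 360° = 228.9579° = 3.996070 rad.
Common terms: sin α = 0.103798, cos α = 0.994598, sin β = -0.754228, cos β = -0.656613, cos(α−β) = -0.731354, d² = 39.060499. Work in radians in the unit-radius frame; every candidate has L = ρ·(t + p + q).
LSL: p² = 2 + d² − 2cos(α−β) + 2d(sin α − sin β) = 53.248259; p = √p² = 7.297140; φ = atan2(cos β − cos α, d + sin α − sin β) = -0.228259 rad; t = (φ − α) mod 2π = 5.950941 rad, q = (β − φ) mod 2π = 4.224329 rad → L = 5.87·(5.950941 + 7.297140 + 4.224329) = 5.87·17.472410 = 102.563047 m
RSR: p² = 2 + d² − 2cos(α−β) + 2d(sin β − sin α) = 31.798153; p = √p² = 5.638985; φ = atan2(cos α − cos β, d − sin α + sin β) = 0.297175 rad; t = (α − φ) mod 2π = 6.089996 rad, q = (φ − β) mod 2π = 2.584291 rad → L = 5.87·(6.089996 + 5.638985 + 2.584291) = 5.87·14.313271 = 84.018904 m
LSR: p² = d² − 2 + 2cos(α−β) + 2d(sin α + sin β) = 27.467632; p = √p² = 5.240957; φ = atan2(−cos α − cos β, d + sin α + sin β) − atan2(−2, p) = 0.304265 rad; t = (φ − α) mod 2π = 0.200279 rad, q = (φ − β) mod 2π = 2.591380 rad → L = 5.87·(0.200279 + 5.240957 + 2.591380) = 5.87·8.032617 = 47.151462 m
RSL: p² = d² − 2 + 2cos(α−β) − 2d(sin α + sin β) = 43.727950; p = √p² = 6.612711; φ = atan2(cos α + cos β, d − sin α − sin β) − atan2(2, p) = -0.244759 rad; t = (α − φ) mod 2π = 0.348744 rad, q = (β − φ) mod 2π = 4.240829 rad → L = 5.87·(0.348744 + 6.612711 + 4.240829) = 5.87·11.202284 = 65.757408 m
RLR: c = (6 − d² + 2cos(α−β) + 2d(sin α − sin β))/8 = -2.974769, |c| > 1 → infeasible
LRL: c = (6 − d² + 2cos(α−β) − 2d(sin α − sin β))/8 = -5.656032, |c| > 1 → infeasible
Shortest: LSR with L = 47.151462 m ≈ 47.1515 m
Convert LSR to answer units (arcs ×180/π): t = 0.200279·180/π = 11.4752°, p = ρ·p = 5.87·5.240957 = 30.7644 m, q = 2.591380·180/π = 148.4752°, L = 47.1515 m.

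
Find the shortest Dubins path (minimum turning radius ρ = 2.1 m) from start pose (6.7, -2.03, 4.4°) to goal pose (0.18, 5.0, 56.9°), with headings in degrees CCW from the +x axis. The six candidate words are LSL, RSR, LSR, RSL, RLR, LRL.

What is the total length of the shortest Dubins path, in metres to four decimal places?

15.5664 m

Let ψ = atan2(Δy, Δx) = atan2(7.03, -6.52) = 132.8445° be the start→goal bearing.
Normalize: d = |goal − start| / ρ = 9.588081/2.1 = 4.565753, α = (θ_start − ψ) mod 360° = 231.5555° = 4.041406 rad, β = (θ_goal − ψ) mod 360° = 284.0555° = 4.957704 rad.
Common terms: sin α = -0.783211, cos α = -0.621756, sin β = -0.970061, cos β = 0.242862, cos(α−β) = 0.608761, d² = 20.846100. Work in radians in the unit-radius frame; every candidate has L = ρ·(t + p + q).
LSL: p² = 2 + d² − 2cos(α−β) + 2d(sin α − sin β) = 23.334800; p = √p² = 4.830611; φ = atan2(cos β − cos α, d + sin α − sin β) = 0.179957 rad; t = (φ − α) mod 2π = 2.421736 rad, q = (β − φ) mod 2π = 4.777747 rad → L = 2.1·(2.421736 + 4.830611 + 4.777747) = 2.1·12.030094 = 25.263197 m
RSR: p² = 2 + d² − 2cos(α−β) + 2d(sin β − sin α) = 19.922354; p = √p² = 4.463446; φ = atan2(cos α − cos β, d − sin α + sin β) = -0.194943 rad; t = (α − φ) mod 2π = 4.236349 rad, q = (φ − β) mod 2π = 1.130538 rad → L = 2.1·(4.236349 + 4.463446 + 1.130538) = 2.1·9.830334 = 20.643701 m
LSR: p² = d² − 2 + 2cos(α−β) + 2d(sin α + sin β) = 4.053611; p = √p² = 2.013358; φ = atan2(−cos α − cos β, d + sin α + sin β) − atan2(−2, p) = 0.915982 rad; t = (φ − α) mod 2π = 3.157762 rad, q = (φ − β) mod 2π = 2.241464 rad → L = 2.1·(3.157762 + 2.013358 + 2.241464) = 2.1·7.412584 = 15.566426 m
RSL: p² = d² − 2 + 2cos(α−β) − 2d(sin α + sin β) = 36.073634; p = √p² = 6.006133; φ = atan2(cos α + cos β, d − sin α − sin β) − atan2(2, p) = -0.381333 rad; t = (α − φ) mod 2π = 4.422739 rad, q = (β − φ) mod 2π = 5.339037 rad → L = 2.1·(4.422739 + 6.006133 + 5.339037) = 2.1·15.767910 = 33.112610 m
RLR: c = (6 − d² + 2cos(α−β) + 2d(sin α − sin β))/8 = -1.490294, |c| > 1 → infeasible
LRL: c = (6 − d² + 2cos(α−β) − 2d(sin α − sin β))/8 = -1.916850, |c| > 1 → infeasible
Shortest: LSR with L = 15.566426 m ≈ 15.5664 m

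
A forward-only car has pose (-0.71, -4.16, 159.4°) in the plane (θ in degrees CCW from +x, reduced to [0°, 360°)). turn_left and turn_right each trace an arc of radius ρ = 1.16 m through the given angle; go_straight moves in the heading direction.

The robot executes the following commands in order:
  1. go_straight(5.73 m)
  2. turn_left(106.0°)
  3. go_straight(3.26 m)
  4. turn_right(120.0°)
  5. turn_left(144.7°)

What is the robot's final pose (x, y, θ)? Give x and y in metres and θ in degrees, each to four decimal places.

set_pose: (x, y, θ) = (-0.7100, -4.1600, 159.4000°), ρ = 1.16
go_straight(5.73): x += 5.73·cos θ, y += 5.73·sin θ → (-6.0736, -2.1439, 159.4000°)
turn_left(106.0°): centre at ρ to the left, rotate +106.0° → (-7.6380, -3.1367, 265.4000°)
go_straight(3.26): x += 3.26·cos θ, y += 3.26·sin θ → (-7.8995, -6.3862, 265.4000°)
turn_right(120.0°): centre at ρ to the right, rotate −120.0° → (-9.7144, -7.2481, 145.4000°)
turn_left(144.7°): centre at ρ to the left, rotate +144.7° → (-11.4625, -8.6015, 290.1000°)

(-11.4625, -8.6015, 290.1000°)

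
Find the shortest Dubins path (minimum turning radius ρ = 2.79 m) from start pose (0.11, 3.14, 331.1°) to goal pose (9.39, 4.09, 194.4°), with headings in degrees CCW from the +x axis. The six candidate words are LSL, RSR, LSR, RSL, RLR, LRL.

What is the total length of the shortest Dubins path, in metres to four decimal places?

19.9818 m

Let ψ = atan2(Δy, Δx) = atan2(0.95, 9.28) = 5.8450° be the start→goal bearing.
Normalize: d = |goal − start| / ρ = 9.328499/2.79 = 3.343548, α = (θ_start − ψ) mod 360° = 325.2550° = 5.676770 rad, β = (θ_goal − ψ) mod 360° = 188.5550° = 3.290905 rad.
Common terms: sin α = -0.569926, cos α = 0.821696, sin β = -0.148758, cos β = -0.988874, cos(α−β) = -0.727773, d² = 11.179314. Work in radians in the unit-radius frame; every candidate has L = ρ·(t + p + q).
LSL: p² = 2 + d² − 2cos(α−β) + 2d(sin α − sin β) = 11.818470; p = √p² = 3.437800; φ = atan2(cos β − cos α, d + sin α − sin β) = -0.554673 rad; t = (φ − α) mod 2π = 0.051743 rad, q = (β − φ) mod 2π = 3.845578 rad → L = 2.79·(0.051743 + 3.437800 + 3.845578) = 2.79·7.335120 = 20.464986 m
RSR: p² = 2 + d² − 2cos(α−β) + 2d(sin β − sin α) = 17.451249; p = √p² = 4.177469; φ = atan2(cos α − cos β, d − sin α + sin β) = 0.448277 rad; t = (α − φ) mod 2π = 5.228493 rad, q = (φ − β) mod 2π = 3.440557 rad → L = 2.79·(5.228493 + 4.177469 + 3.440557) = 2.79·12.846520 = 35.841790 m
LSR: p² = d² − 2 + 2cos(α−β) + 2d(sin α + sin β) = 2.917862; p = √p² = 1.708175; φ = atan2(−cos α − cos β, d + sin α + sin β) − atan2(−2, p) = 0.927538 rad; t = (φ − α) mod 2π = 1.533954 rad, q = (φ − β) mod 2π = 3.919819 rad → L = 2.79·(1.533954 + 1.708175 + 3.919819) = 2.79·7.161947 = 19.981833 m
RSL: p² = d² − 2 + 2cos(α−β) − 2d(sin α + sin β) = 12.529676; p = √p² = 3.539728; φ = atan2(cos α + cos β, d − sin α − sin β) − atan2(2, p) = -0.555429 rad; t = (α − φ) mod 2π = 6.232199 rad, q = (β − φ) mod 2π = 3.846334 rad → L = 2.79·(6.232199 + 3.539728 + 3.846334) = 2.79·13.618261 = 37.994947 m
RLR: c = (6 − d² + 2cos(α−β) + 2d(sin α − sin β))/8 = -1.181406, |c| > 1 → infeasible
LRL: c = (6 − d² + 2cos(α−β) − 2d(sin α − sin β))/8 = -0.477309; p = 2π − arccos c = 4.214799 rad; φ = atan2(cos β − cos α, d + sin α − sin β) = -0.554673 rad; t = (φ − α + p/2) mod 2π = 2.159142 rad, q = (β − α − t + p) mod 2π = 5.952977 rad → L = 2.79·(2.159142 + 4.214799 + 5.952977) = 2.79·12.326919 = 34.392104 m
Shortest: LSR with L = 19.981833 m ≈ 19.9818 m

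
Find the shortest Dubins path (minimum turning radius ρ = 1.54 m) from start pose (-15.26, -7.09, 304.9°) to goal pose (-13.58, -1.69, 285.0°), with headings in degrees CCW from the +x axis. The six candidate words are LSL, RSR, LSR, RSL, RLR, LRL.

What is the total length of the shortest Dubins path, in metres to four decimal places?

14.4146 m

Let ψ = atan2(Δy, Δx) = atan2(5.40, 1.68) = 72.7185° be the start→goal bearing.
Normalize: d = |goal − start| / ρ = 5.655298/1.54 = 3.672272, α = (θ_start − ψ) mod 360° = 232.1815° = 4.052332 rad, β = (θ_goal − ψ) mod 360° = 212.2815° = 3.705011 rad.
Common terms: sin α = -0.789957, cos α = -0.613162, sin β = -0.534079, cos β = -0.845434, cos(α−β) = 0.940288, d² = 13.485579. Work in radians in the unit-radius frame; every candidate has L = ρ·(t + p + q).
LSL: p² = 2 + d² − 2cos(α−β) + 2d(sin α − sin β) = 11.725698; p = √p² = 3.424281; φ = atan2(cos β − cos α, d + sin α − sin β) = -0.067883 rad; t = (φ − α) mod 2π = 2.162971 rad, q = (β − φ) mod 2π = 3.772894 rad → L = 1.54·(2.162971 + 3.424281 + 3.772894) = 1.54·9.360145 = 14.414624 m
RSR: p² = 2 + d² − 2cos(α−β) + 2d(sin β − sin α) = 15.484308; p = √p² = 3.935011; φ = atan2(cos α − cos β, d − sin α + sin β) = 0.059061 rad; t = (α − φ) mod 2π = 3.993270 rad, q = (φ − β) mod 2π = 2.637236 rad → L = 1.54·(3.993270 + 3.935011 + 2.637236) = 1.54·10.565516 = 16.270895 m
LSR: p² = d² − 2 + 2cos(α−β) + 2d(sin α + sin β) = 3.641713; p = √p² = 1.908327; φ = atan2(−cos α − cos β, d + sin α + sin β) − atan2(−2, p) = 1.364673 rad; t = (φ − α) mod 2π = 3.595526 rad, q = (φ − β) mod 2π = 3.942847 rad → L = 1.54·(3.595526 + 1.908327 + 3.942847) = 1.54·9.446700 = 14.547918 m
RSL: p² = d² − 2 + 2cos(α−β) − 2d(sin α + sin β) = 23.090599; p = √p² = 4.805268; φ = atan2(cos α + cos β, d − sin α − sin β) − atan2(2, p) = -0.678443 rad; t = (α − φ) mod 2π = 4.730775 rad, q = (β − φ) mod 2π = 4.383454 rad → L = 1.54·(4.730775 + 4.805268 + 4.383454) = 1.54·13.919497 = 21.436025 m
RLR: c = (6 − d² + 2cos(α−β) + 2d(sin α − sin β))/8 = -0.935538; p = 2π − arccos c = 3.502609 rad; φ = atan2(cos α − cos β, d − sin α + sin β) = 0.059061 rad; t = (α − φ + p/2) mod 2π = 5.744574 rad, q = (α − β − t + p) mod 2π = 4.388540 rad → L = 1.54·(5.744574 + 3.502609 + 4.388540) = 1.54·13.635723 = 20.999013 m
LRL: c = (6 − d² + 2cos(α−β) − 2d(sin α − sin β))/8 = -0.465712; p = 2π − arccos c = 4.227950 rad; φ = atan2(cos β − cos α, d + sin α − sin β) = -0.067883 rad; t = (φ − α + p/2) mod 2π = 4.276945 rad, q = (β − α − t + p) mod 2π = 5.886869 rad → L = 1.54·(4.276945 + 4.227950 + 5.886869) = 1.54·14.391764 = 22.163317 m
Shortest: LSL with L = 14.414624 m ≈ 14.4146 m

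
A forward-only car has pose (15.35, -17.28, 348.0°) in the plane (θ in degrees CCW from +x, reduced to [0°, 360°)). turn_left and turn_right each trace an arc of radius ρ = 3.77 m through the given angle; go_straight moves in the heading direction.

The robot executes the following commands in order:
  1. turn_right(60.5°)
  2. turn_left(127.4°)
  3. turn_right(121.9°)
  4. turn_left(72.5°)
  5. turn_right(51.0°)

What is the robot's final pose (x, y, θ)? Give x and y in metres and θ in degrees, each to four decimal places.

set_pose: (x, y, θ) = (15.3500, -17.2800, 348.0000°), ρ = 3.77
turn_right(60.5°): centre at ρ to the right, rotate −60.5° → (18.1617, -19.8340, 287.5000°)
turn_left(127.4°): centre at ρ to the left, rotate +127.4° → (24.8416, -20.8681, 414.9000° ≡ 54.9000°)
turn_right(121.9°): centre at ρ to the right, rotate −121.9° → (31.3964, -21.5628, -67.0000° ≡ 293.0000°)
turn_left(72.5°): centre at ρ to the left, rotate +72.5° → (35.2280, -23.8424, 365.5000° ≡ 5.5000°)
turn_right(51.0°): centre at ρ to the right, rotate −51.0° → (38.2783, -24.9526, -45.5000° ≡ 314.5000°)

(38.2783, -24.9526, 314.5000°)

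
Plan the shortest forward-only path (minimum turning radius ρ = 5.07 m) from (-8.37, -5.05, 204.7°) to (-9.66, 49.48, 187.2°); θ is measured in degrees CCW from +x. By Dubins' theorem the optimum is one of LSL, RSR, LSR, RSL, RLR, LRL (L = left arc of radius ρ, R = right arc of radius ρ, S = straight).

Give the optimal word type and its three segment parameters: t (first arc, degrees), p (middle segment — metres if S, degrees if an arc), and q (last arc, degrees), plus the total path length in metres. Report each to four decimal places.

Let ψ = atan2(Δy, Δx) = atan2(54.53, -1.29) = 91.3552° be the start→goal bearing.
Normalize: d = |goal − start| / ρ = 54.545256/5.07 = 10.758433, α = (θ_start − ψ) mod 360° = 113.3448° = 1.978240 rad, β = (θ_goal − ψ) mod 360° = 95.8448° = 1.672808 rad.
Common terms: sin α = 0.918137, cos α = -0.396264, sin β = 0.994801, cos β = -0.101835, cos(α−β) = 0.953717, d² = 115.743885. Work in radians in the unit-radius frame; every candidate has L = ρ·(t + p + q).
LSL: p² = 2 + d² − 2cos(α−β) + 2d(sin α − sin β) = 114.186868; p = √p² = 10.685826; φ = atan2(cos β − cos α, d + sin α − sin β) = 0.027557 rad; t = (φ − α) mod 2π = 4.332502 rad, q = (β − φ) mod 2π = 1.645251 rad → L = 5.07·(4.332502 + 10.685826 + 1.645251) = 5.07·16.663578 = 84.484342 m
RSR: p² = 2 + d² − 2cos(α−β) + 2d(sin β − sin α) = 117.486035; p = √p² = 10.839098; φ = atan2(cos α − cos β, d − sin α + sin β) = -0.027167 rad; t = (α − φ) mod 2π = 2.005407 rad, q = (φ − β) mod 2π = 4.583211 rad → L = 5.07·(2.005407 + 10.839098 + 4.583211) = 5.07·17.427715 = 88.358517 m
LSR: p² = d² − 2 + 2cos(α−β) + 2d(sin α + sin β) = 156.811751; p = √p² = 12.522450; φ = atan2(−cos α − cos β, d + sin α + sin β) − atan2(−2, p) = 0.197664 rad; t = (φ − α) mod 2π = 4.502609 rad, q = (φ − β) mod 2π = 4.808042 rad → L = 5.07·(4.502609 + 12.522450 + 4.808042) = 5.07·21.833101 = 110.693822 m
RSL: p² = d² − 2 + 2cos(α−β) − 2d(sin α + sin β) = 74.490888; p = √p² = 8.630810; φ = atan2(cos α + cos β, d − sin α − sin β) − atan2(2, p) = -0.283960 rad; t = (α − φ) mod 2π = 2.262201 rad, q = (β − φ) mod 2π = 1.956768 rad → L = 5.07·(2.262201 + 8.630810 + 1.956768) = 5.07·12.849779 = 65.148382 m
RLR: c = (6 − d² + 2cos(α−β) + 2d(sin α − sin β))/8 = -13.685754, |c| > 1 → infeasible
LRL: c = (6 − d² + 2cos(α−β) − 2d(sin α − sin β))/8 = -13.273358, |c| > 1 → infeasible
Shortest: RSL with L = 65.148382 m ≈ 65.1484 m
Convert RSL to answer units (arcs ×180/π): t = 2.262201·180/π = 129.6146°, p = ρ·p = 5.07·8.630810 = 43.7582 m, q = 1.956768·180/π = 112.1146°, L = 65.1484 m.

RSL: t = 129.6146°, p = 43.7582 m, q = 112.1146°, L = 65.1484 m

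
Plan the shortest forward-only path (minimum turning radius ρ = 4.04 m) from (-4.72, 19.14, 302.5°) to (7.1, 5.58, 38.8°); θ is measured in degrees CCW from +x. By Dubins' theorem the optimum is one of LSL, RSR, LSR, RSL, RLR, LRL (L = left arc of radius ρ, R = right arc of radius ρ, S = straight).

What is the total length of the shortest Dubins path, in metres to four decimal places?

20.6822 m

Let ψ = atan2(Δy, Δx) = atan2(-13.56, 11.82) = -48.9219° be the start→goal bearing.
Normalize: d = |goal − start| / ρ = 17.988496/4.04 = 4.452598, α = (θ_start − ψ) mod 360° = 351.4219° = 6.133470 rad, β = (θ_goal − ψ) mod 360° = 87.7219° = 1.531037 rad.
Common terms: sin α = -0.149157, cos α = 0.988814, sin β = 0.999210, cos β = 0.039749, cos(α−β) = -0.109734, d² = 19.825630. Work in radians in the unit-radius frame; every candidate has L = ρ·(t + p + q).
LSL: p² = 2 + d² − 2cos(α−β) + 2d(sin α − sin β) = 11.818671; p = √p² = 3.437829; φ = atan2(cos β − cos α, d + sin α − sin β) = -0.279698 rad; t = (φ − α) mod 2π = 6.153203 rad, q = (β − φ) mod 2π = 1.810734 rad → L = 4.04·(6.153203 + 3.437829 + 1.810734) = 4.04·11.401767 = 46.063138 m
RSR: p² = 2 + d² − 2cos(α−β) + 2d(sin β − sin α) = 32.271526; p = √p² = 5.680803; φ = atan2(cos α − cos β, d − sin α + sin β) = 0.167852 rad; t = (α − φ) mod 2π = 5.965618 rad, q = (φ − β) mod 2π = 4.920001 rad → L = 4.04·(5.965618 + 5.680803 + 4.920001) = 4.04·16.566422 = 66.928344 m
LSR: p² = d² − 2 + 2cos(α−β) + 2d(sin α + sin β) = 25.176050; p = √p² = 5.017574; φ = atan2(−cos α − cos β, d + sin α + sin β) − atan2(−2, p) = 0.187706 rad; t = (φ − α) mod 2π = 0.337421 rad, q = (φ − β) mod 2π = 4.939854 rad → L = 4.04·(0.337421 + 5.017574 + 4.939854) = 4.04·10.294850 = 41.591193 m
RSL: p² = d² − 2 + 2cos(α−β) − 2d(sin α + sin β) = 10.036272; p = √p² = 3.168008; φ = atan2(cos α + cos β, d − sin α − sin β) − atan2(2, p) = -0.285014 rad; t = (α − φ) mod 2π = 0.135299 rad, q = (β − φ) mod 2π = 1.816051 rad → L = 4.04·(0.135299 + 3.168008 + 1.816051) = 4.04·5.119358 = 20.682205 m
RLR: c = (6 − d² + 2cos(α−β) + 2d(sin α − sin β))/8 = -3.033941, |c| > 1 → infeasible
LRL: c = (6 − d² + 2cos(α−β) − 2d(sin α − sin β))/8 = -0.477334; p = 2π − arccos c = 4.214771 rad; φ = atan2(cos β − cos α, d + sin α − sin β) = -0.279698 rad; t = (φ − α + p/2) mod 2π = 1.977403 rad, q = (β − α − t + p) mod 2π = 3.918120 rad → L = 4.04·(1.977403 + 4.214771 + 3.918120) = 4.04·10.110294 = 40.845587 m
Shortest: RSL with L = 20.682205 m ≈ 20.6822 m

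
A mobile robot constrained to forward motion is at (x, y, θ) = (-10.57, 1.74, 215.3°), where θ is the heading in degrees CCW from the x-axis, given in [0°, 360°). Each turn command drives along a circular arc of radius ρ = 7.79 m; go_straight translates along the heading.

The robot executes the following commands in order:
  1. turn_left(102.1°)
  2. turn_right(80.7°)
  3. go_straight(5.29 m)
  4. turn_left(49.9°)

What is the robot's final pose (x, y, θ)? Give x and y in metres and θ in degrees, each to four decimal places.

set_pose: (x, y, θ) = (-10.5700, 1.7400, 215.3000°), ρ = 7.79
turn_left(102.1°): centre at ρ to the left, rotate +102.1° → (-11.3414, -10.3519, 317.4000°)
turn_right(80.7°): centre at ρ to the right, rotate −80.7° → (-10.1033, -20.3630, 236.7000°)
go_straight(5.29): x += 5.29·cos θ, y += 5.29·sin θ → (-13.0076, -24.7844, 236.7000°)
turn_left(49.9°): centre at ρ to the left, rotate +49.9° → (-13.9620, -31.2868, 286.6000°)

(-13.9620, -31.2868, 286.6000°)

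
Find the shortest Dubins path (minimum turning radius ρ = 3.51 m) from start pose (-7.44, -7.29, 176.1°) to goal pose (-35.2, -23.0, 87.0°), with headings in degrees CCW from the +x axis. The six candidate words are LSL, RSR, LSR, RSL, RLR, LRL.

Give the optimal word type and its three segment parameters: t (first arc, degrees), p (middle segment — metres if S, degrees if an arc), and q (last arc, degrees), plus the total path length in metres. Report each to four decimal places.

Let ψ = atan2(Δy, Δx) = atan2(-15.71, -27.76) = -150.4935° be the start→goal bearing.
Normalize: d = |goal − start| / ρ = 31.897048/3.51 = 9.087478, α = (θ_start − ψ) mod 360° = 326.5935° = 5.700132 rad, β = (θ_goal − ψ) mod 360° = 237.4935° = 4.145044 rad.
Common terms: sin α = -0.550575, cos α = 0.834786, sin β = -0.843331, cos β = -0.537395, cos(α−β) = 0.015707, d² = 82.582260. Work in radians in the unit-radius frame; every candidate has L = ρ·(t + p + q).
LSL: p² = 2 + d² − 2cos(α−β) + 2d(sin α − sin β) = 89.871662; p = √p² = 9.480067; φ = atan2(cos β − cos α, d + sin α − sin β) = -0.145254 rad; t = (φ − α) mod 2π = 0.437799 rad, q = (β − φ) mod 2π = 4.290298 rad → L = 3.51·(0.437799 + 9.480067 + 4.290298) = 3.51·14.208164 = 49.870654 m
RSR: p² = 2 + d² − 2cos(α−β) + 2d(sin β − sin α) = 79.230028; p = √p² = 8.901125; φ = atan2(cos α − cos β, d − sin α + sin β) = 0.154775 rad; t = (α − φ) mod 2π = 5.545357 rad, q = (φ − β) mod 2π = 2.292917 rad → L = 3.51·(5.545357 + 8.901125 + 2.292917) = 3.51·16.739399 = 58.755290 m
LSR: p² = d² − 2 + 2cos(α−β) + 2d(sin α + sin β) = 55.279496; p = √p² = 7.435018; φ = atan2(−cos α − cos β, d + sin α + sin β) − atan2(−2, p) = 0.224142 rad; t = (φ − α) mod 2π = 0.807195 rad, q = (φ − β) mod 2π = 2.362283 rad → L = 3.51·(0.807195 + 7.435018 + 2.362283) = 3.51·10.604497 = 37.221783 m
RSL: p² = d² − 2 + 2cos(α−β) − 2d(sin α + sin β) = 105.947853; p = √p² = 10.293097; φ = atan2(cos α + cos β, d − sin α − sin β) − atan2(2, p) = -0.163548 rad; t = (α − φ) mod 2π = 5.863680 rad, q = (β − φ) mod 2π = 4.308592 rad → L = 3.51·(5.863680 + 10.293097 + 4.308592) = 3.51·20.465369 = 71.833446 m
RLR: c = (6 − d² + 2cos(α−β) + 2d(sin α − sin β))/8 = -8.903754, |c| > 1 → infeasible
LRL: c = (6 − d² + 2cos(α−β) − 2d(sin α − sin β))/8 = -10.233958, |c| > 1 → infeasible
Shortest: LSR with L = 37.221783 m ≈ 37.2218 m
Convert LSR to answer units (arcs ×180/π): t = 0.807195·180/π = 46.2489°, p = ρ·p = 3.51·7.435018 = 26.0969 m, q = 2.362283·180/π = 135.3489°, L = 37.2218 m.

LSR: t = 46.2489°, p = 26.0969 m, q = 135.3489°, L = 37.2218 m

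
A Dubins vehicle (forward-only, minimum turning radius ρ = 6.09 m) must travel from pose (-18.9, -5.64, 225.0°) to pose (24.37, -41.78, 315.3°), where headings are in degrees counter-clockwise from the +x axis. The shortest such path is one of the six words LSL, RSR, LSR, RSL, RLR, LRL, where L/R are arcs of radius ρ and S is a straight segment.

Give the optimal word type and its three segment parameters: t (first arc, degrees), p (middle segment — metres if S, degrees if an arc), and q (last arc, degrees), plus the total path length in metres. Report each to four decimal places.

Let ψ = atan2(Δy, Δx) = atan2(-36.14, 43.27) = -39.8693° be the start→goal bearing.
Normalize: d = |goal − start| / ρ = 56.377234/6.09 = 9.257345, α = (θ_start − ψ) mod 360° = 264.8693° = 4.622842 rad, β = (θ_goal − ψ) mod 360° = 355.1693° = 6.198874 rad.
Common terms: sin α = -0.995993, cos α = -0.089427, sin β = -0.084211, cos β = 0.996448, cos(α−β) = -0.005236, d² = 85.698445. Work in radians in the unit-radius frame; every candidate has L = ρ·(t + p + q).
LSL: p² = 2 + d² − 2cos(α−β) + 2d(sin α − sin β) = 70.827553; p = √p² = 8.415911; φ = atan2(cos β − cos α, d + sin α − sin β) = 0.129387 rad; t = (φ − α) mod 2π = 1.789731 rad, q = (β − φ) mod 2π = 6.069487 rad → L = 6.09·(1.789731 + 8.415911 + 6.069487) = 6.09·16.275128 = 99.115531 m
RSR: p² = 2 + d² − 2cos(α−β) + 2d(sin β − sin α) = 104.590281; p = √p² = 10.226939; φ = atan2(cos α − cos β, d − sin α + sin β) = -0.106378 rad; t = (α − φ) mod 2π = 4.729220 rad, q = (φ − β) mod 2π = 6.261118 rad → L = 6.09·(4.729220 + 10.226939 + 6.261118) = 6.09·21.217277 = 129.213219 m
LSR: p² = d² − 2 + 2cos(α−β) + 2d(sin α + sin β) = 63.688319; p = √p² = 7.980496; φ = atan2(−cos α − cos β, d + sin α + sin β) − atan2(−2, p) = 0.135084 rad; t = (φ − α) mod 2π = 1.795427 rad, q = (φ − β) mod 2π = 0.219395 rad → L = 6.09·(1.795427 + 7.980496 + 0.219395) = 6.09·9.995318 = 60.871487 m
RSL: p² = d² − 2 + 2cos(α−β) − 2d(sin α + sin β) = 103.687627; p = √p² = 10.182712; φ = atan2(cos α + cos β, d − sin α − sin β) − atan2(2, p) = -0.106426 rad; t = (α − φ) mod 2π = 4.729268 rad, q = (β − φ) mod 2π = 0.022115 rad → L = 6.09·(4.729268 + 10.182712 + 0.022115) = 6.09·14.934096 = 90.948642 m
RLR: c = (6 − d² + 2cos(α−β) + 2d(sin α − sin β))/8 = -12.073785, |c| > 1 → infeasible
LRL: c = (6 − d² + 2cos(α−β) − 2d(sin α − sin β))/8 = -7.853444, |c| > 1 → infeasible
Shortest: LSR with L = 60.871487 m ≈ 60.8715 m
Convert LSR to answer units (arcs ×180/π): t = 1.795427·180/π = 102.8704°, p = ρ·p = 6.09·7.980496 = 48.6012 m, q = 0.219395·180/π = 12.5704°, L = 60.8715 m.

LSR: t = 102.8704°, p = 48.6012 m, q = 12.5704°, L = 60.8715 m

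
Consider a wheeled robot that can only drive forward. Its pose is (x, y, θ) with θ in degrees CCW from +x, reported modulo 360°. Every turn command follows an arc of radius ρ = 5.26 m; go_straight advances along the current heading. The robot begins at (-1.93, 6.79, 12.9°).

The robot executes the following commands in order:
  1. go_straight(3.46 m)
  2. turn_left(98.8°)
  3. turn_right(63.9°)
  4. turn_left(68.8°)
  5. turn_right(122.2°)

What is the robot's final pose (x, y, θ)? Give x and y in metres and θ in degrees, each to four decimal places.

(12.1694, 33.5912, 354.4000°)

set_pose: (x, y, θ) = (-1.9300, 6.7900, 12.9000°), ρ = 5.26
go_straight(3.46): x += 3.46·cos θ, y += 3.46·sin θ → (1.4427, 7.5624, 12.9000°)
turn_left(98.8°): centre at ρ to the left, rotate +98.8° → (5.1556, 14.6346, 111.7000°)
turn_right(63.9°): centre at ρ to the right, rotate −63.9° → (6.1462, 20.1127, 47.8000°)
turn_left(68.8°): centre at ρ to the left, rotate +68.8° → (6.9528, 26.0011, 116.6000°)
turn_right(122.2°): centre at ρ to the right, rotate −122.2° → (12.1694, 33.5912, -5.6000° ≡ 354.4000°)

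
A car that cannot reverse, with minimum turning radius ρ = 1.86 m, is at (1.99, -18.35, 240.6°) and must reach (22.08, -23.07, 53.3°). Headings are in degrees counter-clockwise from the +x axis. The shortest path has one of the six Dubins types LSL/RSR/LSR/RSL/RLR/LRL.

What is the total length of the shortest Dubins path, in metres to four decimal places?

Let ψ = atan2(Δy, Δx) = atan2(-4.72, 20.09) = -13.2214° be the start→goal bearing.
Normalize: d = |goal − start| / ρ = 20.637018/1.86 = 11.095171, α = (θ_start − ψ) mod 360° = 253.8214° = 4.430020 rad, β = (θ_goal − ψ) mod 360° = 66.5214° = 1.161018 rad.
Common terms: sin α = -0.960398, cos α = -0.278632, sin β = 0.917209, cos β = 0.398406, cos(α−β) = -0.991894, d² = 123.102815. Work in radians in the unit-radius frame; every candidate has L = ρ·(t + p + q).
LSL: p² = 2 + d² − 2cos(α−β) + 2d(sin α − sin β) = 85.421857; p = √p² = 9.242395; φ = atan2(cos β − cos α, d + sin α − sin β) = 0.073319 rad; t = (φ − α) mod 2π = 1.926485 rad, q = (β − φ) mod 2π = 1.087699 rad → L = 1.86·(1.926485 + 9.242395 + 1.087699) = 1.86·12.256578 = 22.797235 m
RSR: p² = 2 + d² − 2cos(α−β) + 2d(sin β − sin α) = 168.751351; p = √p² = 12.990433; φ = atan2(cos α − cos β, d − sin α + sin β) = -0.052142 rad; t = (α − φ) mod 2π = 4.482162 rad, q = (φ − β) mod 2π = 5.070025 rad → L = 1.86·(4.482162 + 12.990433 + 5.070025) = 1.86·22.542620 = 41.929273 m
LSR: p² = d² − 2 + 2cos(α−β) + 2d(sin α + sin β) = 118.160652; p = √p² = 10.870173; φ = atan2(−cos α − cos β, d + sin α + sin β) − atan2(−2, p) = 0.171118 rad; t = (φ − α) mod 2π = 2.024283 rad, q = (φ − β) mod 2π = 5.293285 rad → L = 1.86·(2.024283 + 10.870173 + 5.293285) = 1.86·18.187741 = 33.829198 m
RSL: p² = d² − 2 + 2cos(α−β) − 2d(sin α + sin β) = 120.077400; p = √p² = 10.957983; φ = atan2(cos α + cos β, d − sin α − sin β) − atan2(2, p) = -0.169775 rad; t = (α − φ) mod 2π = 4.599795 rad, q = (β − φ) mod 2π = 1.330794 rad → L = 1.86·(4.599795 + 10.957983 + 1.330794) = 1.86·16.888572 = 31.412744 m
RLR: c = (6 − d² + 2cos(α−β) + 2d(sin α − sin β))/8 = -20.093919, |c| > 1 → infeasible
LRL: c = (6 − d² + 2cos(α−β) − 2d(sin α − sin β))/8 = -9.677732, |c| > 1 → infeasible
Shortest: LSL with L = 22.797235 m ≈ 22.7972 m

22.7972 m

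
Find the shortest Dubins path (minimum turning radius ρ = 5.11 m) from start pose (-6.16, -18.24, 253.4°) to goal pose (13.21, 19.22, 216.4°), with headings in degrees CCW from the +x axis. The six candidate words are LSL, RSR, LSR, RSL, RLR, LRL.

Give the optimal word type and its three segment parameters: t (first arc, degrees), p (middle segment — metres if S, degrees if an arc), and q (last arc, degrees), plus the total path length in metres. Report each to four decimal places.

Let ψ = atan2(Δy, Δx) = atan2(37.46, 19.37) = 62.6572° be the start→goal bearing.
Normalize: d = |goal − start| / ρ = 42.171655/5.11 = 8.252770, α = (θ_start − ψ) mod 360° = 190.7428° = 3.329090 rad, β = (θ_goal − ψ) mod 360° = 153.7428° = 2.683318 rad.
Common terms: sin α = -0.186401, cos α = -0.982474, sin β = 0.442401, cos β = -0.896817, cos(α−β) = 0.798636, d² = 68.108214. Work in radians in the unit-radius frame; every candidate has L = ρ·(t + p + q).
LSL: p² = 2 + d² − 2cos(α−β) + 2d(sin α − sin β) = 58.132227; p = √p² = 7.624449; φ = atan2(cos β − cos α, d + sin α − sin β) = 0.011235 rad; t = (φ − α) mod 2π = 2.965330 rad, q = (β − φ) mod 2π = 2.672083 rad → L = 5.11·(2.965330 + 7.624449 + 2.672083) = 5.11·13.261863 = 67.768119 m
RSR: p² = 2 + d² − 2cos(α−β) + 2d(sin β − sin α) = 78.889659; p = √p² = 8.881985; φ = atan2(cos α − cos β, d − sin α + sin β) = -0.009644 rad; t = (α − φ) mod 2π = 3.338734 rad, q = (φ − β) mod 2π = 3.590223 rad → L = 5.11·(3.338734 + 8.881985 + 3.590223) = 5.11·15.810942 = 80.793915 m
LSR: p² = d² − 2 + 2cos(α−β) + 2d(sin α + sin β) = 71.930916; p = √p² = 8.481210; φ = atan2(−cos α − cos β, d + sin α + sin β) − atan2(−2, p) = 0.448960 rad; t = (φ − α) mod 2π = 3.403055 rad, q = (φ − β) mod 2π = 4.048827 rad → L = 5.11·(3.403055 + 8.481210 + 4.048827) = 5.11·15.933092 = 81.418100 m
RSL: p² = d² − 2 + 2cos(α−β) − 2d(sin α + sin β) = 63.480054; p = √p² = 7.967437; φ = atan2(cos α + cos β, d − sin α − sin β) − atan2(2, p) = -0.476758 rad; t = (α − φ) mod 2π = 3.805848 rad, q = (β − φ) mod 2π = 3.160076 rad → L = 5.11·(3.805848 + 7.967437 + 3.160076) = 5.11·14.933361 = 76.309475 m
RLR: c = (6 − d² + 2cos(α−β) + 2d(sin α − sin β))/8 = -8.861207, |c| > 1 → infeasible
LRL: c = (6 − d² + 2cos(α−β) − 2d(sin α − sin β))/8 = -6.266528, |c| > 1 → infeasible
Shortest: LSL with L = 67.768119 m ≈ 67.7681 m
Convert LSL to answer units (arcs ×180/π): t = 2.965330·180/π = 169.9009°, p = ρ·p = 5.11·7.624449 = 38.9609 m, q = 2.672083·180/π = 153.0991°, L = 67.7681 m.

LSL: t = 169.9009°, p = 38.9609 m, q = 153.0991°, L = 67.7681 m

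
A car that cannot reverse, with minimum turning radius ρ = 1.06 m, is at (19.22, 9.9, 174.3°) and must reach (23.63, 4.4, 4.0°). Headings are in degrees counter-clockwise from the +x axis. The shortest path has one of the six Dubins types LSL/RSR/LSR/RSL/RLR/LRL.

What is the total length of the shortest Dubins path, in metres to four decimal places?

Let ψ = atan2(Δy, Δx) = atan2(-5.50, 4.41) = -51.2767° be the start→goal bearing.
Normalize: d = |goal − start| / ρ = 7.049688/1.06 = 6.650649, α = (θ_start − ψ) mod 360° = 225.5767° = 3.937057 rad, β = (θ_goal − ψ) mod 360° = 55.2767° = 0.964761 rad.
Common terms: sin α = -0.714188, cos α = -0.699953, sin β = 0.821913, cos β = 0.569613, cos(α−β) = -0.985703, d² = 44.231132. Work in radians in the unit-radius frame; every candidate has L = ρ·(t + p + q).
LSL: p² = 2 + d² − 2cos(α−β) + 2d(sin α − sin β) = 27.770400; p = √p² = 5.269763; φ = atan2(cos β − cos α, d + sin α − sin β) = 0.243309 rad; t = (φ − α) mod 2π = 2.589438 rad, q = (β − φ) mod 2π = 0.721452 rad → L = 1.06·(2.589438 + 5.269763 + 0.721452) = 1.06·8.580652 = 9.095492 m
RSR: p² = 2 + d² − 2cos(α−β) + 2d(sin β − sin α) = 68.634678; p = √p² = 8.284605; φ = atan2(cos α − cos β, d − sin α + sin β) = -0.153850 rad; t = (α − φ) mod 2π = 4.090907 rad, q = (φ − β) mod 2π = 5.164574 rad → L = 1.06·(4.090907 + 8.284605 + 5.164574) = 1.06·17.540086 = 18.592491 m
LSR: p² = d² − 2 + 2cos(α−β) + 2d(sin α + sin β) = 41.692598; p = √p² = 6.456981; φ = atan2(−cos α − cos β, d + sin α + sin β) − atan2(−2, p) = 0.319654 rad; t = (φ − α) mod 2π = 2.665783 rad, q = (φ − β) mod 2π = 5.638078 rad → L = 1.06·(2.665783 + 6.456981 + 5.638078) = 1.06·14.760841 = 15.646492 m
RSL: p² = d² − 2 + 2cos(α−β) − 2d(sin α + sin β) = 38.826852; p = √p² = 6.231120; φ = atan2(cos α + cos β, d − sin α − sin β) − atan2(2, p) = -0.330500 rad; t = (α − φ) mod 2π = 4.267557 rad, q = (β − φ) mod 2π = 1.295261 rad → L = 1.06·(4.267557 + 6.231120 + 1.295261) = 1.06·11.793938 = 12.501574 m
RLR: c = (6 − d² + 2cos(α−β) + 2d(sin α − sin β))/8 = -7.579335, |c| > 1 → infeasible
LRL: c = (6 − d² + 2cos(α−β) − 2d(sin α − sin β))/8 = -2.471300, |c| > 1 → infeasible
Shortest: LSL with L = 9.095492 m ≈ 9.0955 m

9.0955 m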